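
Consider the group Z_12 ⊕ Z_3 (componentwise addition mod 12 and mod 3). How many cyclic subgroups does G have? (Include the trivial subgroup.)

Each element a generates a cyclic subgroup ⟨a⟩; distinct elements may generate the same one (a cyclic group of order d has φ(d) generators).
Cyclic subgroups by order — order 1: 1; order 2: 1; order 3: 4; order 4: 1; order 6: 4; order 12: 4.
Total: 15.

15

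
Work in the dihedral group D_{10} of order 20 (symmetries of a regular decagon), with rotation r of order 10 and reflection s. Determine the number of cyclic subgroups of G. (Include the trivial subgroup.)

14

Each element a generates a cyclic subgroup ⟨a⟩; distinct elements may generate the same one (a cyclic group of order d has φ(d) generators).
Cyclic subgroups by order — order 1: 1; order 2: 11; order 5: 1; order 10: 1.
Total: 14.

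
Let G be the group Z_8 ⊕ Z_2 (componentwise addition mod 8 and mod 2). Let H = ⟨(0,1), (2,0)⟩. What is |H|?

|⟨(0,1)⟩| = 2 and |⟨(2,0)⟩| = 4, so |H| is a multiple of lcm(2, 4) = 4 and divides |G| = 16.
Closing under the operation: H = {(0,0), (0,1), (2,0), (2,1), (4,0), (4,1), (6,0), (6,1)}, so |H| = 8.

8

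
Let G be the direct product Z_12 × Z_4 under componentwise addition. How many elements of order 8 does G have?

0

An element (a,b) has order lcm(ord(a), ord(b)); count pairs with lcm equal to 8.
Enumerating gives 0 such elements.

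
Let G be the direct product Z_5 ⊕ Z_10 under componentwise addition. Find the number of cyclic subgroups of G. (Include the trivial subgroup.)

Group the elements of G by the cyclic subgroup they generate; each cyclic subgroup of order d accounts for φ(d) elements.
Cyclic subgroups by order — order 1: 1; order 2: 1; order 5: 6; order 10: 6.
Total: 14.

14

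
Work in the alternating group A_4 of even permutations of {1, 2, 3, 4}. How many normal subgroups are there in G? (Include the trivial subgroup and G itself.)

3

G has 10 subgroups. Checking conjugation-invariance by order — order 1: 1/1 normal; order 2: 0/3 normal; order 3: 0/4 normal; order 4: 1/1 normal; order 12: 1/1 normal.
Total normal subgroups: 3.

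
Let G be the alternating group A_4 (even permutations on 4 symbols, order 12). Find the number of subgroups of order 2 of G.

3

|G| = 12 and 2 | 12, so subgroups of order 2 are possible by Lagrange.
The subgroups of order 2 are: {e, (1 2)(3 4)}; {e, (1 3)(2 4)}; {e, (1 4)(2 3)}.
So G has 3 subgroups of order 2.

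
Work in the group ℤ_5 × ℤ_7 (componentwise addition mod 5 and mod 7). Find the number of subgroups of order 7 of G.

|G| = 35 and 7 | 35, so subgroups of order 7 are possible by Lagrange.
The subgroups of order 7 are: {(0,0), (0,1), (0,2), (0,3), (0,4), (0,5), (0,6)}.
So G has 1 subgroup of order 7.

1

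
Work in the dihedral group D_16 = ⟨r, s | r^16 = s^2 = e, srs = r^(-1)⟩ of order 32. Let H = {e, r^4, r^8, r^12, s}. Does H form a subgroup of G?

|H| = 5 does not divide |G| = 32, so by Lagrange H is not a subgroup.

No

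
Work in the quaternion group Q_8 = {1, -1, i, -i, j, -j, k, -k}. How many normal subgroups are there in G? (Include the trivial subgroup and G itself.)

G has 6 subgroups. Checking conjugation-invariance by order — order 1: 1/1 normal; order 2: 1/1 normal; order 4: 3/3 normal; order 8: 1/1 normal.
Total normal subgroups: 6.

6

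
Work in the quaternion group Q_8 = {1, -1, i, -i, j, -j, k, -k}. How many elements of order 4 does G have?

The elements of order 4 are: i, -i, j, -j, k, -k.
That's 6.

6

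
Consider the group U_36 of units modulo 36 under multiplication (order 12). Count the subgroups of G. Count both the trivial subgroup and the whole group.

|G| = 12, so by Lagrange every subgroup order divides 12. Divisors: 1, 2, 3, 4, 6, 12.
Subgroups by order — order 1: 1; order 2: 3; order 3: 1; order 4: 1; order 6: 3; order 12: 1.
Total: 1 + 3 + 1 + 1 + 3 + 1 = 10.

10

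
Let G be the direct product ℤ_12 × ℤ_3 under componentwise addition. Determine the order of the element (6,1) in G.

The order of (6,1) in Z_12 × Z_3 is lcm(ord(6) in Z_12, ord(1) in Z_3).
ord(6) = 2 and ord(1) = 3, so |⟨(6,1)⟩| = lcm(2, 3) = 6.

6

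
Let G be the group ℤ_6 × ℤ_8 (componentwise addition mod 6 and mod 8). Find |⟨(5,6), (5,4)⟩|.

24

|⟨(5,6)⟩| = 12 and |⟨(5,4)⟩| = 6, so |H| is a multiple of lcm(12, 6) = 12 and divides |G| = 48.
Closing under the operation: H = {(0,0), (0,2), (0,4), (0,6), (1,0), (1,2), (1,4), (1,6), (2,0), (2,2), (2,4), (2,6), (3,0), (3,2), (3,4), (3,6), (4,0), (4,2), (4,4), (4,6), (5,0), (5,2), (5,4), (5,6)}, so |H| = 24.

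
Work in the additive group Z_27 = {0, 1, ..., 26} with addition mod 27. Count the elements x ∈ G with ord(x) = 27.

18

In a cyclic group of order 27, the number of elements of order d (for d | 27) is φ(d).
φ(27) = 18.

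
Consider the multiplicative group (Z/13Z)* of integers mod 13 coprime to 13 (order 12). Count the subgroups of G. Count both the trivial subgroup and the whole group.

6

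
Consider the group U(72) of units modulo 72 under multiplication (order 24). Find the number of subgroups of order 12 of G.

7

|G| = 24 and 12 | 24, so subgroups of order 12 are possible by Lagrange.
The subgroups of order 12 are: {1, 11, 13, 23, 25, 35, 37, 47, 49, 59, 61, 71}; {1, 11, 17, 19, 25, 35, 41, 43, 49, 59, 65, 67}; {1, 5, 7, 11, 25, 29, 31, 35, 49, 53, 55, 59}; {1, 5, 13, 17, 25, 29, 37, 41, 49, 53, 61, 65}; … (7 in all).
So G has 7 subgroups of order 12.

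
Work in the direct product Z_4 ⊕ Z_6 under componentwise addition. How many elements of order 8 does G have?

0

An element (a,b) has order lcm(ord(a), ord(b)); count pairs with lcm equal to 8.
Enumerating gives 0 such elements.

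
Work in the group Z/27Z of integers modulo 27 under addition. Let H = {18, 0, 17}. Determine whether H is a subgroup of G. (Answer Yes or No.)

17 ∈ H but its inverse 10 ∉ H, so H is not a subgroup.

No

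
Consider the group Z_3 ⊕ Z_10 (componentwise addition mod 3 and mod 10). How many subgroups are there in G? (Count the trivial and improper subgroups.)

8

|G| = 30, so by Lagrange every subgroup order divides 30. Divisors: 1, 2, 3, 5, 6, 10, 15, 30.
Subgroups by order — order 1: 1; order 2: 1; order 3: 1; order 5: 1; order 6: 1; order 10: 1; order 15: 1; order 30: 1.
Total: 1 + 1 + 1 + 1 + 1 + 1 + 1 + 1 = 8.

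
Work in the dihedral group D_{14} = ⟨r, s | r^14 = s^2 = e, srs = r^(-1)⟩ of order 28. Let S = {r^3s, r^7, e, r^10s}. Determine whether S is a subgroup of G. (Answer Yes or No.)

Yes

|S| = 4 divides |G| = 28, consistent with Lagrange.
S contains the identity, every element's inverse is in S, and S is closed under ·: it is a subgroup.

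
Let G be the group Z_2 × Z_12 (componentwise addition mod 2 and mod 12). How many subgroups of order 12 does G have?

3

|G| = 24 and 12 | 24, so subgroups of order 12 are possible by Lagrange.
The subgroups of order 12 are: {(0,0), (0,1), (0,2), (0,3), (0,4), (0,5), (0,6), (0,7), (0,8), (0,9), (0,10), (0,11)}; {(0,0), (0,2), (0,4), (0,6), (0,8), (0,10), (1,0), (1,2), (1,4), (1,6), (1,8), (1,10)}; {(0,0), (0,2), (0,4), (0,6), (0,8), (0,10), (1,1), (1,3), (1,5), (1,7), (1,9), (1,11)}.
So G has 3 subgroups of order 12.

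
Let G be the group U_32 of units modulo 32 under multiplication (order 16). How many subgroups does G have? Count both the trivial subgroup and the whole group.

11

|G| = 16, so by Lagrange every subgroup order divides 16. Divisors: 1, 2, 4, 8, 16.
Subgroups by order — order 1: 1; order 2: 3; order 4: 3; order 8: 3; order 16: 1.
Total: 1 + 3 + 3 + 3 + 1 = 11.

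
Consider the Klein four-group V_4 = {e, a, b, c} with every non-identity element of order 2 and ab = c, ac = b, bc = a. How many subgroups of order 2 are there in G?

|G| = 4 and 2 | 4, so subgroups of order 2 are possible by Lagrange.
The subgroups of order 2 are: {e, a}; {e, b}; {e, c}.
So G has 3 subgroups of order 2.

3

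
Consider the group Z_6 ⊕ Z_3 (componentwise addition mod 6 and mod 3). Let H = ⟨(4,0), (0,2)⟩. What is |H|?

9

|⟨(4,0)⟩| = 3 and |⟨(0,2)⟩| = 3, so |H| is a multiple of lcm(3, 3) = 3 and divides |G| = 18.
Closing under the operation: H = {(0,0), (0,1), (0,2), (2,0), (2,1), (2,2), (4,0), (4,1), (4,2)}, so |H| = 9.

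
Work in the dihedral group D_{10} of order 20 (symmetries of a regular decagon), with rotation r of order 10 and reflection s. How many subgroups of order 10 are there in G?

3

|G| = 20 and 10 | 20, so subgroups of order 10 are possible by Lagrange.
The subgroups of order 10 are: {e, r, r^2, r^3, r^4, r^5, r^6, r^7, r^8, r^9}; {e, r^2, r^4, r^6, r^8, s, r^2s, r^4s, r^6s, r^8s}; {e, r^2, r^4, r^6, r^8, rs, r^3s, r^5s, r^7s, r^9s}.
So G has 3 subgroups of order 10.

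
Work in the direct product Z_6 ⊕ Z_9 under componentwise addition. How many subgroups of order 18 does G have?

|G| = 54 and 18 | 54, so subgroups of order 18 are possible by Lagrange.
The subgroups of order 18 are: {(0,0), (0,1), (0,2), (0,3), (0,4), (0,5), (0,6), (0,7), (0,8), (3,0), (3,1), (3,2), (3,3), (3,4), (3,5), (3,6), (3,7), (3,8)}; {(0,0), (0,3), (0,6), (1,0), (1,3), (1,6), (2,0), (2,3), (2,6), (3,0), (3,3), (3,6), (4,0), (4,3), (4,6), (5,0), (5,3), (5,6)}; {(0,0), (0,3), (0,6), (1,1), (1,4), (1,7), (2,2), (2,5), (2,8), (3,0), (3,3), (3,6), (4,1), (4,4), (4,7), (5,2), (5,5), (5,8)}; {(0,0), (0,3), (0,6), (1,2), (1,5), (1,8), (2,1), (2,4), (2,7), (3,0), (3,3), (3,6), (4,2), (4,5), (4,8), (5,1), (5,4), (5,7)}.
So G has 4 subgroups of order 18.

4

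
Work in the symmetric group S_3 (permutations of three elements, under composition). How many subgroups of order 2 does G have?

|G| = 6 and 2 | 6, so subgroups of order 2 are possible by Lagrange.
The subgroups of order 2 are: {e, (1 2)}; {e, (1 3)}; {e, (2 3)}.
So G has 3 subgroups of order 2.

3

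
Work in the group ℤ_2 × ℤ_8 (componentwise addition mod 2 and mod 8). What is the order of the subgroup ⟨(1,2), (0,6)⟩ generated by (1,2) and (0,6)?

8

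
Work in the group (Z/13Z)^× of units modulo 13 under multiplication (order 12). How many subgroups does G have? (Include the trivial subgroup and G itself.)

6

|G| = 12, so by Lagrange every subgroup order divides 12. Divisors: 1, 2, 3, 4, 6, 12.
Subgroups by order — order 1: 1; order 2: 1; order 3: 1; order 4: 1; order 6: 1; order 12: 1.
Total: 1 + 1 + 1 + 1 + 1 + 1 = 6.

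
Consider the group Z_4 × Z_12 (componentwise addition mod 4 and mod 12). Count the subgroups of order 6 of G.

|G| = 48 and 6 | 48, so subgroups of order 6 are possible by Lagrange.
The subgroups of order 6 are: {(0,0), (0,2), (0,4), (0,6), (0,8), (0,10)}; {(0,0), (0,4), (0,8), (2,0), (2,4), (2,8)}; {(0,0), (0,4), (0,8), (2,2), (2,6), (2,10)}.
So G has 3 subgroups of order 6.

3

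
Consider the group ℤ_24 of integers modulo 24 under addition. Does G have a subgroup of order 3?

Yes

3 | 24. A subgroup of order 3 is {0, 8, 16}.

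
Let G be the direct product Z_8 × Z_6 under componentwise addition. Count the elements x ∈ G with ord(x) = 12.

An element (a,b) has order lcm(ord(a), ord(b)); count pairs with lcm equal to 12.
Enumerating gives 8 such elements.

8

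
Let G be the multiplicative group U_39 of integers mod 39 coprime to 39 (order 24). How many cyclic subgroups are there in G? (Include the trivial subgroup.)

12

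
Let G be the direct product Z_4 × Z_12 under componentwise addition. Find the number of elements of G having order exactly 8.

0

An element (a,b) has order lcm(ord(a), ord(b)); count pairs with lcm equal to 8.
Enumerating gives 0 such elements.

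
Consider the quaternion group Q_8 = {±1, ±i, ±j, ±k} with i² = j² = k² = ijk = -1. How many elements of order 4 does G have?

The elements of order 4 are: i, -i, j, -j, k, -k.
That's 6.

6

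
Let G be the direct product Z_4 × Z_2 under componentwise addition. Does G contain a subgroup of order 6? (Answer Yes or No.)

6 does not divide |G| = 8, so by Lagrange no subgroup of order 6 exists.

No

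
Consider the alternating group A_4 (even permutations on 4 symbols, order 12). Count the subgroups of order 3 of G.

4

|G| = 12 and 3 | 12, so subgroups of order 3 are possible by Lagrange.
The subgroups of order 3 are: {e, (1 2 3), (1 3 2)}; {e, (1 2 4), (1 4 2)}; {e, (1 3 4), (1 4 3)}; {e, (2 3 4), (2 4 3)}.
So G has 4 subgroups of order 3.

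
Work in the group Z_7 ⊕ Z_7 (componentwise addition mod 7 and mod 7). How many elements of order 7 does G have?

An element (a,b) has order lcm(ord(a), ord(b)); count pairs with lcm equal to 7.
Enumerating gives 48 such elements.

48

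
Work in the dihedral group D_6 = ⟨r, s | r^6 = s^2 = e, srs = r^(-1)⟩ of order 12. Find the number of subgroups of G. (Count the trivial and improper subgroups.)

|G| = 12, so by Lagrange every subgroup order divides 12. Divisors: 1, 2, 3, 4, 6, 12.
Subgroups by order — order 1: 1; order 2: 7; order 3: 1; order 4: 3; order 6: 3; order 12: 1.
Total: 1 + 7 + 1 + 3 + 3 + 1 = 16.

16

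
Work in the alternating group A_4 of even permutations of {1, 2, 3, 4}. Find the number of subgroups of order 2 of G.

3

|G| = 12 and 2 | 12, so subgroups of order 2 are possible by Lagrange.
The subgroups of order 2 are: {e, (1 2)(3 4)}; {e, (1 3)(2 4)}; {e, (1 4)(2 3)}.
So G has 3 subgroups of order 2.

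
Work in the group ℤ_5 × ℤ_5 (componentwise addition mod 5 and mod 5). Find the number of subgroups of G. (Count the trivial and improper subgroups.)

8

|G| = 25, so by Lagrange every subgroup order divides 25. Divisors: 1, 5, 25.
Subgroups by order — order 1: 1; order 5: 6; order 25: 1.
Total: 1 + 6 + 1 = 8.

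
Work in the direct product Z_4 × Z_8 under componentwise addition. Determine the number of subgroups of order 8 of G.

7

|G| = 32 and 8 | 32, so subgroups of order 8 are possible by Lagrange.
The subgroups of order 8 are: {(0,0), (0,1), (0,2), (0,3), (0,4), (0,5), (0,6), (0,7)}; {(0,0), (0,2), (0,4), (0,6), (2,0), (2,2), (2,4), (2,6)}; {(0,0), (0,2), (0,4), (0,6), (2,1), (2,3), (2,5), (2,7)}; {(0,0), (0,4), (1,0), (1,4), (2,0), (2,4), (3,0), (3,4)}; … (7 in all).
So G has 7 subgroups of order 8.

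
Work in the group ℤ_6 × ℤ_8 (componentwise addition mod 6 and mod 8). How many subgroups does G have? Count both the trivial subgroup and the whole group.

|G| = 48, so by Lagrange every subgroup order divides 48. Divisors: 1, 2, 3, 4, 6, 8, 12, 16, 24, 48.
Subgroups by order — order 1: 1; order 2: 3; order 3: 1; order 4: 3; order 6: 3; order 8: 3; order 12: 3; order 16: 1; order 24: 3; order 48: 1.
Total: 1 + 3 + 1 + 3 + 3 + 3 + 3 + 1 + 3 + 1 = 22.

22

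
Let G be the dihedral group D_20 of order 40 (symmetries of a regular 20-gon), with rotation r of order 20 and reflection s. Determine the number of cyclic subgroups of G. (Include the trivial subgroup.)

A cyclic subgroup of order d is generated by each of its φ(d) elements of order d, so the cyclic subgroups of order d number (#elements of order d)/φ(d).
Cyclic subgroups by order — order 1: 1; order 2: 21; order 4: 1; order 5: 1; order 10: 1; order 20: 1.
Total: 26.

26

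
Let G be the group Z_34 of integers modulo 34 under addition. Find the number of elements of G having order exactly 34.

16

In a cyclic group of order 34, the number of elements of order d (for d | 34) is φ(d).
φ(34) = 16.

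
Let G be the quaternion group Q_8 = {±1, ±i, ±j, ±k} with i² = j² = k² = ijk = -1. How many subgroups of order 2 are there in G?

|G| = 8 and 2 | 8, so subgroups of order 2 are possible by Lagrange.
The subgroups of order 2 are: {1, -1}.
So G has 1 subgroup of order 2.

1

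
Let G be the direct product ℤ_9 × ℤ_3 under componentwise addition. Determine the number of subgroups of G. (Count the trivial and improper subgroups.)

|G| = 27, so by Lagrange every subgroup order divides 27. Divisors: 1, 3, 9, 27.
Subgroups by order — order 1: 1; order 3: 4; order 9: 4; order 27: 1.
Total: 1 + 4 + 4 + 1 = 10.

10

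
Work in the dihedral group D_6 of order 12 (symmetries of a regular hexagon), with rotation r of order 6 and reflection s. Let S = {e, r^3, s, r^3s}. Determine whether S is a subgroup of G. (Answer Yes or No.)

Yes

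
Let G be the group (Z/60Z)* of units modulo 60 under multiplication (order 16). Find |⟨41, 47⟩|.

8

|⟨41⟩| = 2 and |⟨47⟩| = 4, so |H| is a multiple of lcm(2, 4) = 4 and divides |G| = 16.
Closing under the operation: H = {1, 7, 23, 29, 41, 43, 47, 49}, so |H| = 8.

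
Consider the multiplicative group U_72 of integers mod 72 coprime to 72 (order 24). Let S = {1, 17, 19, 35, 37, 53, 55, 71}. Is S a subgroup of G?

|S| = 8 divides |G| = 24, consistent with Lagrange.
S contains the identity, every element's inverse is in S, and S is closed under ·: it is a subgroup.

Yes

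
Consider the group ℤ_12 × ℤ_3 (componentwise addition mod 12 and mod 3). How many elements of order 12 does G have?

16

An element (a,b) has order lcm(ord(a), ord(b)); count pairs with lcm equal to 12.
Enumerating gives 16 such elements.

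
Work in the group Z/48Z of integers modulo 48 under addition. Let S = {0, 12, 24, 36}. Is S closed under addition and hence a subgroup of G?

|S| = 4 divides |G| = 48, consistent with Lagrange.
S contains the identity, every element's inverse is in S, and S is closed under +: it is a subgroup.
In fact S = ⟨12⟩.

Yes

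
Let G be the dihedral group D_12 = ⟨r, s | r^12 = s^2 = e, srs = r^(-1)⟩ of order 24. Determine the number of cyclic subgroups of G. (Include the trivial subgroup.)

18

Group the elements of G by the cyclic subgroup they generate; each cyclic subgroup of order d accounts for φ(d) elements.
Cyclic subgroups by order — order 1: 1; order 2: 13; order 3: 1; order 4: 1; order 6: 1; order 12: 1.
Total: 18.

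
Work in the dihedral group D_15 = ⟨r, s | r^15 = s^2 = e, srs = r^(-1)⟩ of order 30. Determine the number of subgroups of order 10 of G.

|G| = 30 and 10 | 30, so subgroups of order 10 are possible by Lagrange.
The subgroups of order 10 are: {e, r^3, r^6, r^9, r^12, rs, r^4s, r^7s, r^10s, r^13s}; {e, r^3, r^6, r^9, r^12, r^2s, r^5s, r^8s, r^11s, r^14s}; {e, r^3, r^6, r^9, r^12, s, r^3s, r^6s, r^9s, r^12s}.
So G has 3 subgroups of order 10.

3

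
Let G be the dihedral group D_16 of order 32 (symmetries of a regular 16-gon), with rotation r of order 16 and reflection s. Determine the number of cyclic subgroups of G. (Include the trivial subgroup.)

A cyclic subgroup of order d is generated by each of its φ(d) elements of order d, so the cyclic subgroups of order d number (#elements of order d)/φ(d).
Cyclic subgroups by order — order 1: 1; order 2: 17; order 4: 1; order 8: 1; order 16: 1.
Total: 21.

21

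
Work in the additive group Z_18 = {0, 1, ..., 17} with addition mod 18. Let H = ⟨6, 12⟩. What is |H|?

|⟨6⟩| = 3 and |⟨12⟩| = 3, so |H| is a multiple of lcm(3, 3) = 3 and divides |G| = 18.
Closing under the operation: H = {0, 6, 12}, so |H| = 3.

3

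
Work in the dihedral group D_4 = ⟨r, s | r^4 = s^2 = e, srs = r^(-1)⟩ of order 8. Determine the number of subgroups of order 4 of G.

|G| = 8 and 4 | 8, so subgroups of order 4 are possible by Lagrange.
The subgroups of order 4 are: {e, r, r^2, r^3}; {e, r^2, s, r^2s}; {e, r^2, rs, r^3s}.
So G has 3 subgroups of order 4.

3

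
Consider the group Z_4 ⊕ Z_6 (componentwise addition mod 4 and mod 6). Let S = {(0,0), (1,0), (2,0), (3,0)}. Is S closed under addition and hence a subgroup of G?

|S| = 4 divides |G| = 24, consistent with Lagrange.
S contains the identity, every element's inverse is in S, and S is closed under +: it is a subgroup.
In fact S = ⟨(1,0)⟩.

Yes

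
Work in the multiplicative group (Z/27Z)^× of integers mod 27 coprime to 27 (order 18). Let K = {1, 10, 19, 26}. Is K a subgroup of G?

|K| = 4 does not divide |G| = 18, so by Lagrange K is not a subgroup.

No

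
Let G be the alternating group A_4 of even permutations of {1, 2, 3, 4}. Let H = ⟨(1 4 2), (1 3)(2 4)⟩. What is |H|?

12

|⟨(1 4 2)⟩| = 3 and |⟨(1 3)(2 4)⟩| = 2, so |H| is a multiple of lcm(3, 2) = 6 and divides |G| = 12.
Closing {(1 4 2), (1 3)(2 4)} under the group operation gives all of G, so |H| = 12.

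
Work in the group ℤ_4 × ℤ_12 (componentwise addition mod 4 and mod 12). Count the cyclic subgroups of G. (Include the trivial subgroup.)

20

Each element a generates a cyclic subgroup ⟨a⟩; distinct elements may generate the same one (a cyclic group of order d has φ(d) generators).
Cyclic subgroups by order — order 1: 1; order 2: 3; order 3: 1; order 4: 6; order 6: 3; order 12: 6.
Total: 20.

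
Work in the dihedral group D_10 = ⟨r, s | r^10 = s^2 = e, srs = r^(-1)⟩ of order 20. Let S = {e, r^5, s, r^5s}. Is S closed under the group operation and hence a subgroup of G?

Yes

|S| = 4 divides |G| = 20, consistent with Lagrange.
S contains the identity, every element's inverse is in S, and S is closed under ·: it is a subgroup.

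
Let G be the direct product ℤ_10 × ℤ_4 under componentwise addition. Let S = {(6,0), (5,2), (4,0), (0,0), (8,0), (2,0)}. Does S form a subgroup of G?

No

|S| = 6 does not divide |G| = 40, so by Lagrange S is not a subgroup.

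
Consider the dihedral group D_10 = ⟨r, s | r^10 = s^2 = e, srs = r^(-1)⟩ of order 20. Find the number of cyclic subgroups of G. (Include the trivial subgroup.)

A cyclic subgroup of order d is generated by each of its φ(d) elements of order d, so the cyclic subgroups of order d number (#elements of order d)/φ(d).
Cyclic subgroups by order — order 1: 1; order 2: 11; order 5: 1; order 10: 1.
Total: 14.

14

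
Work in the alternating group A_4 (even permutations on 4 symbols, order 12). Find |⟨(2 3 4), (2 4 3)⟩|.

|⟨(2 3 4)⟩| = 3 and |⟨(2 4 3)⟩| = 3, so |H| is a multiple of lcm(3, 3) = 3 and divides |G| = 12.
Closing under the operation: H = {e, (2 3 4), (2 4 3)}, so |H| = 3.

3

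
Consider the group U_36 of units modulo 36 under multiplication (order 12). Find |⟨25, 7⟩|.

|⟨25⟩| = 3 and |⟨7⟩| = 6, so |H| is a multiple of lcm(3, 6) = 6 and divides |G| = 12.
Closing under the operation: H = {1, 7, 13, 19, 25, 31}, so |H| = 6.

6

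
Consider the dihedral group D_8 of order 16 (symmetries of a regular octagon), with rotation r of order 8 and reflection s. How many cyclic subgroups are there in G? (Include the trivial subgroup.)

Group the elements of G by the cyclic subgroup they generate; each cyclic subgroup of order d accounts for φ(d) elements.
Cyclic subgroups by order — order 1: 1; order 2: 9; order 4: 1; order 8: 1.
Total: 12.

12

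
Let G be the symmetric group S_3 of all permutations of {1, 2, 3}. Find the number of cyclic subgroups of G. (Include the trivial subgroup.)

5

Group the elements of G by the cyclic subgroup they generate; each cyclic subgroup of order d accounts for φ(d) elements.
Cyclic subgroups by order — order 1: 1; order 2: 3; order 3: 1.
Total: 5.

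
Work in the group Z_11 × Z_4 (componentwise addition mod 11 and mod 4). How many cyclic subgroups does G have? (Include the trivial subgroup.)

6

A cyclic subgroup of order d is generated by each of its φ(d) elements of order d, so the cyclic subgroups of order d number (#elements of order d)/φ(d).
Cyclic subgroups by order — order 1: 1; order 2: 1; order 4: 1; order 11: 1; order 22: 1; order 44: 1.
Total: 6.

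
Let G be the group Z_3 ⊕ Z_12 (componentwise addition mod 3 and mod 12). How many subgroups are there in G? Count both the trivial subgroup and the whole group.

18

|G| = 36, so by Lagrange every subgroup order divides 36. Divisors: 1, 2, 3, 4, 6, 9, 12, 18, 36.
Subgroups by order — order 1: 1; order 2: 1; order 3: 4; order 4: 1; order 6: 4; order 9: 1; order 12: 4; order 18: 1; order 36: 1.
Total: 1 + 1 + 4 + 1 + 4 + 1 + 4 + 1 + 1 = 18.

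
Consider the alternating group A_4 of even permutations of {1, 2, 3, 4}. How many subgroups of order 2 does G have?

|G| = 12 and 2 | 12, so subgroups of order 2 are possible by Lagrange.
The subgroups of order 2 are: {e, (1 2)(3 4)}; {e, (1 3)(2 4)}; {e, (1 4)(2 3)}.
So G has 3 subgroups of order 2.

3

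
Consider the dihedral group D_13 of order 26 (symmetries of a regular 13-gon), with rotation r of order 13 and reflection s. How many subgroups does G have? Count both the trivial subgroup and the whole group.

16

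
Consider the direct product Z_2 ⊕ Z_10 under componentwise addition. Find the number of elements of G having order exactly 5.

An element (a,b) has order lcm(ord(a), ord(b)); count pairs with lcm equal to 5.
Enumerating gives 4 such elements.

4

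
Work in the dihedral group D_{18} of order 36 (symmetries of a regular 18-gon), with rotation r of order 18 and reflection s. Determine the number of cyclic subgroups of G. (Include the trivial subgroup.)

A cyclic subgroup of order d is generated by each of its φ(d) elements of order d, so the cyclic subgroups of order d number (#elements of order d)/φ(d).
Cyclic subgroups by order — order 1: 1; order 2: 19; order 3: 1; order 6: 1; order 9: 1; order 18: 1.
Total: 24.

24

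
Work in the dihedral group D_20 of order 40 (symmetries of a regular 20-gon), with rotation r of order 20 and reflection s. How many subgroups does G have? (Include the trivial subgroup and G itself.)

|G| = 40, so by Lagrange every subgroup order divides 40. Divisors: 1, 2, 4, 5, 8, 10, 20, 40.
Subgroups by order — order 1: 1; order 2: 21; order 4: 11; order 5: 1; order 8: 5; order 10: 5; order 20: 3; order 40: 1.
Total: 1 + 21 + 11 + 1 + 5 + 5 + 3 + 1 = 48.

48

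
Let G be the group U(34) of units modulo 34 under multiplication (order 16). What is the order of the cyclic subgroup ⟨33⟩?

2

Compute successive powers of 33 mod 34: 33, 1; 33^2 ≡ 1 (mod 34).
So |⟨33⟩| = 2.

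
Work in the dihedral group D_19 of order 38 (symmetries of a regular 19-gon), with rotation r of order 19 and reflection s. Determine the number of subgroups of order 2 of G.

19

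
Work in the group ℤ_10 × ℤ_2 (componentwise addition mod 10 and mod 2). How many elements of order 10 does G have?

12

An element (a,b) has order lcm(ord(a), ord(b)); count pairs with lcm equal to 10.
Enumerating gives 12 such elements.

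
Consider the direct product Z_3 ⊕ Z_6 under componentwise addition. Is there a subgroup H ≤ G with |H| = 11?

No

11 does not divide |G| = 18, so by Lagrange no subgroup of order 11 exists.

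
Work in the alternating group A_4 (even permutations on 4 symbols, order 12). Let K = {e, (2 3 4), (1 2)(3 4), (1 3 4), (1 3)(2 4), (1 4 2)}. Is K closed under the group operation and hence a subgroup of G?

No

(1 3 4) ∈ K but its inverse (1 4 3) ∉ K, so K is not a subgroup.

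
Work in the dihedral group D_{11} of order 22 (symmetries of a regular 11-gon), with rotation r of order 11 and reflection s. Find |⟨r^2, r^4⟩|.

11

|⟨r^2⟩| = 11 and |⟨r^4⟩| = 11, so |H| is a multiple of lcm(11, 11) = 11 and divides |G| = 22.
Closing under the operation: H = {e, r, r^2, r^3, r^4, r^5, r^6, r^7, r^8, r^9, r^10}, so |H| = 11.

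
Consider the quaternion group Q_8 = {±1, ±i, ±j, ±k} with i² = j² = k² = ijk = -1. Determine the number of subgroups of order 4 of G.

3

|G| = 8 and 4 | 8, so subgroups of order 4 are possible by Lagrange.
The subgroups of order 4 are: {1, -1, i, -i}; {1, -1, j, -j}; {1, -1, k, -k}.
So G has 3 subgroups of order 4.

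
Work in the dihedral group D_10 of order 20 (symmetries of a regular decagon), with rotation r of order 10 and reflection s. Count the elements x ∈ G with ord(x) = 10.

4

The elements of order 10 are: r, r^3, r^7, r^9.
That's 4.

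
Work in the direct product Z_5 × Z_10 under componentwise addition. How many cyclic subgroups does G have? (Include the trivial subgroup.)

14

Each element a generates a cyclic subgroup ⟨a⟩; distinct elements may generate the same one (a cyclic group of order d has φ(d) generators).
Cyclic subgroups by order — order 1: 1; order 2: 1; order 5: 6; order 10: 6.
Total: 14.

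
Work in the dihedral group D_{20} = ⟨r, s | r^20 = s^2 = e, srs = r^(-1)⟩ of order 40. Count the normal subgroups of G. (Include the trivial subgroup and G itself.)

9

G has 48 subgroups. Checking conjugation-invariance by order — order 1: 1/1 normal; order 2: 1/21 normal; order 4: 1/11 normal; order 5: 1/1 normal; order 8: 0/5 normal; order 10: 1/5 normal; order 20: 3/3 normal; order 40: 1/1 normal.
Total normal subgroups: 9.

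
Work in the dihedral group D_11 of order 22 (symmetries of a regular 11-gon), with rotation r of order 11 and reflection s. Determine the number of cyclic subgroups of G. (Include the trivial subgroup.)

13

Each element a generates a cyclic subgroup ⟨a⟩; distinct elements may generate the same one (a cyclic group of order d has φ(d) generators).
Cyclic subgroups by order — order 1: 1; order 2: 11; order 11: 1.
Total: 13.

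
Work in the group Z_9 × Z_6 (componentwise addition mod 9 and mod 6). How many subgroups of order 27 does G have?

|G| = 54 and 27 | 54, so subgroups of order 27 are possible by Lagrange.
The subgroups of order 27 are: {(0,0), (0,2), (0,4), (1,0), (1,2), (1,4), (2,0), (2,2), (2,4), (3,0), (3,2), (3,4), (4,0), (4,2), (4,4), (5,0), (5,2), (5,4), (6,0), (6,2), (6,4), (7,0), (7,2), (7,4), (8,0), (8,2), (8,4)}.
So G has 1 subgroup of order 27.

1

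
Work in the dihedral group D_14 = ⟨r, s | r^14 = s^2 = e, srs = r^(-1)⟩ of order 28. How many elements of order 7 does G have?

6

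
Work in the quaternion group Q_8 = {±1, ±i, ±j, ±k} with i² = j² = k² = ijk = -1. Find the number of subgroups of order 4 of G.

3

|G| = 8 and 4 | 8, so subgroups of order 4 are possible by Lagrange.
The subgroups of order 4 are: {1, -1, i, -i}; {1, -1, j, -j}; {1, -1, k, -k}.
So G has 3 subgroups of order 4.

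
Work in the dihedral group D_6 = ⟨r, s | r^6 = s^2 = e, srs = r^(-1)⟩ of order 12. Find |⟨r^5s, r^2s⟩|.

4

|⟨r^5s⟩| = 2 and |⟨r^2s⟩| = 2, so |H| is a multiple of lcm(2, 2) = 2 and divides |G| = 12.
Closing under the operation: H = {e, r^3, r^2s, r^5s}, so |H| = 4.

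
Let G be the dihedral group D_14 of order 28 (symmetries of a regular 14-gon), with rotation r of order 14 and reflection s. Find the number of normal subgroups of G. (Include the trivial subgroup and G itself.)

7

G has 28 subgroups. Checking conjugation-invariance by order — order 1: 1/1 normal; order 2: 1/15 normal; order 4: 0/7 normal; order 7: 1/1 normal; order 14: 3/3 normal; order 28: 1/1 normal.
Total normal subgroups: 7.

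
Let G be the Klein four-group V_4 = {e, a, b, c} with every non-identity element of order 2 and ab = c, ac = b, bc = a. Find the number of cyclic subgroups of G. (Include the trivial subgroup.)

4

Each element a generates a cyclic subgroup ⟨a⟩; distinct elements may generate the same one (a cyclic group of order d has φ(d) generators).
Cyclic subgroups by order — order 1: 1; order 2: 3.
Total: 4.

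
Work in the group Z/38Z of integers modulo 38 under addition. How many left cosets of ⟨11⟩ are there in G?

|⟨11⟩| = 38 and |G| = 38.
By Lagrange, [G : H] = |G|/|H| = 38/38 = 1.

1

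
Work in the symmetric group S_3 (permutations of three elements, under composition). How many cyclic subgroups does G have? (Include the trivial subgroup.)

5

A cyclic subgroup of order d is generated by each of its φ(d) elements of order d, so the cyclic subgroups of order d number (#elements of order d)/φ(d).
Cyclic subgroups by order — order 1: 1; order 2: 3; order 3: 1.
Total: 5.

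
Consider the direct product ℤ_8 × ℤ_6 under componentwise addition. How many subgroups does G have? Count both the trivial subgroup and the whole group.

22

|G| = 48, so by Lagrange every subgroup order divides 48. Divisors: 1, 2, 3, 4, 6, 8, 12, 16, 24, 48.
Subgroups by order — order 1: 1; order 2: 3; order 3: 1; order 4: 3; order 6: 3; order 8: 3; order 12: 3; order 16: 1; order 24: 3; order 48: 1.
Total: 1 + 3 + 1 + 3 + 3 + 3 + 3 + 1 + 3 + 1 = 22.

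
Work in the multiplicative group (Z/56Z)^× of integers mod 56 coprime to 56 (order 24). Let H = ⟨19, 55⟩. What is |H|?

12

|⟨19⟩| = 6 and |⟨55⟩| = 2, so |H| is a multiple of lcm(6, 2) = 6 and divides |G| = 24.
Closing under the operation: H = {1, 3, 9, 19, 25, 27, 29, 31, 37, 47, 53, 55}, so |H| = 12.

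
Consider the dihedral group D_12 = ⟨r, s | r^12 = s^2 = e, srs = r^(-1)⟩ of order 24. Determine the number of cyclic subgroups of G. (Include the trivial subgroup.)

Each element a generates a cyclic subgroup ⟨a⟩; distinct elements may generate the same one (a cyclic group of order d has φ(d) generators).
Cyclic subgroups by order — order 1: 1; order 2: 13; order 3: 1; order 4: 1; order 6: 1; order 12: 1.
Total: 18.

18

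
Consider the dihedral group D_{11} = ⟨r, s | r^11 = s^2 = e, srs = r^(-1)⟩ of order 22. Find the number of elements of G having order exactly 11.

10

Enumerating element orders in G gives 10 elements of order 11.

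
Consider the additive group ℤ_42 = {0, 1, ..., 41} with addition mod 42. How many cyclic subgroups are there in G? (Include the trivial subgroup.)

8

Group the elements of G by the cyclic subgroup they generate; each cyclic subgroup of order d accounts for φ(d) elements.
Cyclic subgroups by order — order 1: 1; order 2: 1; order 3: 1; order 6: 1; order 7: 1; order 14: 1; order 21: 1; order 42: 1.
Total: 8.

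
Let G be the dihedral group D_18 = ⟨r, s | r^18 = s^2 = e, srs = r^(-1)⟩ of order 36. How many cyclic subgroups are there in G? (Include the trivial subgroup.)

Group the elements of G by the cyclic subgroup they generate; each cyclic subgroup of order d accounts for φ(d) elements.
Cyclic subgroups by order — order 1: 1; order 2: 19; order 3: 1; order 6: 1; order 9: 1; order 18: 1.
Total: 24.

24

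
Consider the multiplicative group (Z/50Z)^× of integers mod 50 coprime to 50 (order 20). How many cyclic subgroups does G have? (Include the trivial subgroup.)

Each element a generates a cyclic subgroup ⟨a⟩; distinct elements may generate the same one (a cyclic group of order d has φ(d) generators).
Cyclic subgroups by order — order 1: 1; order 2: 1; order 4: 1; order 5: 1; order 10: 1; order 20: 1.
Total: 6.

6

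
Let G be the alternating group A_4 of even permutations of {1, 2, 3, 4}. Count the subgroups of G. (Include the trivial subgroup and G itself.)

10

|G| = 12, so by Lagrange every subgroup order divides 12. Divisors: 1, 2, 3, 4, 6, 12.
Subgroups by order — order 1: 1; order 2: 3; order 3: 4; order 4: 1; order 6: 0; order 12: 1.
Total: 1 + 3 + 4 + 1 + 0 + 1 = 10.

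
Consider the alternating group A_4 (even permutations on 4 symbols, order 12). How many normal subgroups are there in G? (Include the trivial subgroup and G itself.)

G has 10 subgroups. Checking conjugation-invariance by order — order 1: 1/1 normal; order 2: 0/3 normal; order 3: 0/4 normal; order 4: 1/1 normal; order 12: 1/1 normal.
Total normal subgroups: 3.

3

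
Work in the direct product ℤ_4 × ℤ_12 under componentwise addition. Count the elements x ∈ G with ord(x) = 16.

0

An element (a,b) has order lcm(ord(a), ord(b)); count pairs with lcm equal to 16.
Enumerating gives 0 such elements.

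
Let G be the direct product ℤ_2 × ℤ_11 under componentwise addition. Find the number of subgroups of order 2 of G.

|G| = 22 and 2 | 22, so subgroups of order 2 are possible by Lagrange.
The subgroups of order 2 are: {(0,0), (1,0)}.
So G has 1 subgroup of order 2.

1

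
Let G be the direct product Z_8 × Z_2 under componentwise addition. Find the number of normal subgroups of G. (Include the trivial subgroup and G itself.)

11

G is abelian, so every subgroup is normal.
G has 11 subgroups in total, hence 11 normal subgroups.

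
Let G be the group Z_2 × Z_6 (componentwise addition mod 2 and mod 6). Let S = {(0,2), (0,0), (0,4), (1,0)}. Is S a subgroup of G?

No

Closure fails: (0,2) + (1,0) = (1,2) ∉ S. So S is not a subgroup.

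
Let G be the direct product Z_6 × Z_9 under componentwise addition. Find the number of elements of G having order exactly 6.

8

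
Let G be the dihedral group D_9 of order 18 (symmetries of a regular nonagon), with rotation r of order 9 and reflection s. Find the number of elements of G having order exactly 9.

The elements of order 9 are: r, r^2, r^4, r^5, r^7, r^8.
That's 6.

6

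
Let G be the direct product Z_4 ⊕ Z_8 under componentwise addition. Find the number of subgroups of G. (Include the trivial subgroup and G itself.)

22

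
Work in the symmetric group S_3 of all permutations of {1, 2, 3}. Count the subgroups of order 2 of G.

3

|G| = 6 and 2 | 6, so subgroups of order 2 are possible by Lagrange.
The subgroups of order 2 are: {e, (1 2)}; {e, (1 3)}; {e, (2 3)}.
So G has 3 subgroups of order 2.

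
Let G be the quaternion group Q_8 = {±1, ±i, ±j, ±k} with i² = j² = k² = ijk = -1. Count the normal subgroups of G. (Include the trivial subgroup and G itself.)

G has 6 subgroups. Checking conjugation-invariance by order — order 1: 1/1 normal; order 2: 1/1 normal; order 4: 3/3 normal; order 8: 1/1 normal.
Total normal subgroups: 6.

6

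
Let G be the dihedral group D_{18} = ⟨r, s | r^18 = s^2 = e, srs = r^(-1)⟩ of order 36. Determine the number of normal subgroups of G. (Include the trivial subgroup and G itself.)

9

G has 45 subgroups. Checking conjugation-invariance by order — order 1: 1/1 normal; order 2: 1/19 normal; order 3: 1/1 normal; order 4: 0/9 normal; order 6: 1/7 normal; order 9: 1/1 normal; order 12: 0/3 normal; order 18: 3/3 normal; order 36: 1/1 normal.
Total normal subgroups: 9.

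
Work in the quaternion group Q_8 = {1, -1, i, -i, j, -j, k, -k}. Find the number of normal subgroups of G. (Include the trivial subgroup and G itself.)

6

G has 6 subgroups. Checking conjugation-invariance by order — order 1: 1/1 normal; order 2: 1/1 normal; order 4: 3/3 normal; order 8: 1/1 normal.
Total normal subgroups: 6.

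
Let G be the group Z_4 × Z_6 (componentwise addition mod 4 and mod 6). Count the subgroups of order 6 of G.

3

|G| = 24 and 6 | 24, so subgroups of order 6 are possible by Lagrange.
The subgroups of order 6 are: {(0,0), (0,1), (0,2), (0,3), (0,4), (0,5)}; {(0,0), (0,2), (0,4), (2,0), (2,2), (2,4)}; {(0,0), (0,2), (0,4), (2,1), (2,3), (2,5)}.
So G has 3 subgroups of order 6.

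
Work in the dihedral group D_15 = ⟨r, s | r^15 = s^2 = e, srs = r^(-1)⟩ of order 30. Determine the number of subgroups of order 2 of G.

15

|G| = 30 and 2 | 30, so subgroups of order 2 are possible by Lagrange.
The subgroups of order 2 are: {e, r^10s}; {e, r^11s}; {e, r^12s}; {e, r^13s}; … (15 in all).
So G has 15 subgroups of order 2.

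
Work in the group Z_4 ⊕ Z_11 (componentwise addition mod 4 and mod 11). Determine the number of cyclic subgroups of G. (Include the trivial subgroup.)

6

A cyclic subgroup of order d is generated by each of its φ(d) elements of order d, so the cyclic subgroups of order d number (#elements of order d)/φ(d).
Cyclic subgroups by order — order 1: 1; order 2: 1; order 4: 1; order 11: 1; order 22: 1; order 44: 1.
Total: 6.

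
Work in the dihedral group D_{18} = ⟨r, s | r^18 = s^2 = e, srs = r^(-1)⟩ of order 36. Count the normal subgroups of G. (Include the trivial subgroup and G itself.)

9

G has 45 subgroups. Checking conjugation-invariance by order — order 1: 1/1 normal; order 2: 1/19 normal; order 3: 1/1 normal; order 4: 0/9 normal; order 6: 1/7 normal; order 9: 1/1 normal; order 12: 0/3 normal; order 18: 3/3 normal; order 36: 1/1 normal.
Total normal subgroups: 9.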